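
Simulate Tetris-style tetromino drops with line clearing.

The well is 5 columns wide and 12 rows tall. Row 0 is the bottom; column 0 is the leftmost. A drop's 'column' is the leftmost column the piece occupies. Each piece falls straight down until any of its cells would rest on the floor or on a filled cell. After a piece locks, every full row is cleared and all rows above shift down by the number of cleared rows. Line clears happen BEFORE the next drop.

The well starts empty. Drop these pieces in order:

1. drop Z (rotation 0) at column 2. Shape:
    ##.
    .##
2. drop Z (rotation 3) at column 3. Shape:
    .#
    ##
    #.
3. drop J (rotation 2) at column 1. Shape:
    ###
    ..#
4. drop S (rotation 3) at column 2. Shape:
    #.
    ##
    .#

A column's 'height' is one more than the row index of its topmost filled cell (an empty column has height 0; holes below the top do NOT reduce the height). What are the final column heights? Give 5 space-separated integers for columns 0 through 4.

Answer: 0 6 9 8 5

Derivation:
Drop 1: Z rot0 at col 2 lands with bottom-row=0; cleared 0 line(s) (total 0); column heights now [0 0 2 2 1], max=2
Drop 2: Z rot3 at col 3 lands with bottom-row=2; cleared 0 line(s) (total 0); column heights now [0 0 2 4 5], max=5
Drop 3: J rot2 at col 1 lands with bottom-row=4; cleared 0 line(s) (total 0); column heights now [0 6 6 6 5], max=6
Drop 4: S rot3 at col 2 lands with bottom-row=6; cleared 0 line(s) (total 0); column heights now [0 6 9 8 5], max=9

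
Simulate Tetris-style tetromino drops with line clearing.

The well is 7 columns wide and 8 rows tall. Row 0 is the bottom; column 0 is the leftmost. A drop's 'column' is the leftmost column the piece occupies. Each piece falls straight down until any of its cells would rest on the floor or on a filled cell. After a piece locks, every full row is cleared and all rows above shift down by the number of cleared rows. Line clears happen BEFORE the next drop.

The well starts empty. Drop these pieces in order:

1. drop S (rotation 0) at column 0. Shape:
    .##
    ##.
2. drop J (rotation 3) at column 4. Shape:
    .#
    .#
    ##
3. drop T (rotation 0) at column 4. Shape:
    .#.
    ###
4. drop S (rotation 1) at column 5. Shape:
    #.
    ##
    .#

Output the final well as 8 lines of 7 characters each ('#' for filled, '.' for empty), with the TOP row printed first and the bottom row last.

Drop 1: S rot0 at col 0 lands with bottom-row=0; cleared 0 line(s) (total 0); column heights now [1 2 2 0 0 0 0], max=2
Drop 2: J rot3 at col 4 lands with bottom-row=0; cleared 0 line(s) (total 0); column heights now [1 2 2 0 1 3 0], max=3
Drop 3: T rot0 at col 4 lands with bottom-row=3; cleared 0 line(s) (total 0); column heights now [1 2 2 0 4 5 4], max=5
Drop 4: S rot1 at col 5 lands with bottom-row=4; cleared 0 line(s) (total 0); column heights now [1 2 2 0 4 7 6], max=7

Answer: .......
.....#.
.....##
.....##
....###
.....#.
.##..#.
##..##.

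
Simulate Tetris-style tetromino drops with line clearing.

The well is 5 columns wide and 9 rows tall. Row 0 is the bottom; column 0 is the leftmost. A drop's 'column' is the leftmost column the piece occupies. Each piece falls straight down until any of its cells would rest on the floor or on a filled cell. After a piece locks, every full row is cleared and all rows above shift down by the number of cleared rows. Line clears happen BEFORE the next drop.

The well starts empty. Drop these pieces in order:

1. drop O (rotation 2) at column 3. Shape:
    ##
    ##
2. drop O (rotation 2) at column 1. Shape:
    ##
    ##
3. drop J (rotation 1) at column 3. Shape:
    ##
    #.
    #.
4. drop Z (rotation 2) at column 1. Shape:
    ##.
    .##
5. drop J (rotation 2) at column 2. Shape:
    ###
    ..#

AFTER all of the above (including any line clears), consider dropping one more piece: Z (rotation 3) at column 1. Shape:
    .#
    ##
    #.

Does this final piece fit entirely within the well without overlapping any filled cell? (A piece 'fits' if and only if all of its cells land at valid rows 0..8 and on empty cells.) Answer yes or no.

Answer: no

Derivation:
Drop 1: O rot2 at col 3 lands with bottom-row=0; cleared 0 line(s) (total 0); column heights now [0 0 0 2 2], max=2
Drop 2: O rot2 at col 1 lands with bottom-row=0; cleared 0 line(s) (total 0); column heights now [0 2 2 2 2], max=2
Drop 3: J rot1 at col 3 lands with bottom-row=2; cleared 0 line(s) (total 0); column heights now [0 2 2 5 5], max=5
Drop 4: Z rot2 at col 1 lands with bottom-row=5; cleared 0 line(s) (total 0); column heights now [0 7 7 6 5], max=7
Drop 5: J rot2 at col 2 lands with bottom-row=6; cleared 0 line(s) (total 0); column heights now [0 7 8 8 8], max=8
Test piece Z rot3 at col 1 (width 2): heights before test = [0 7 8 8 8]; fits = False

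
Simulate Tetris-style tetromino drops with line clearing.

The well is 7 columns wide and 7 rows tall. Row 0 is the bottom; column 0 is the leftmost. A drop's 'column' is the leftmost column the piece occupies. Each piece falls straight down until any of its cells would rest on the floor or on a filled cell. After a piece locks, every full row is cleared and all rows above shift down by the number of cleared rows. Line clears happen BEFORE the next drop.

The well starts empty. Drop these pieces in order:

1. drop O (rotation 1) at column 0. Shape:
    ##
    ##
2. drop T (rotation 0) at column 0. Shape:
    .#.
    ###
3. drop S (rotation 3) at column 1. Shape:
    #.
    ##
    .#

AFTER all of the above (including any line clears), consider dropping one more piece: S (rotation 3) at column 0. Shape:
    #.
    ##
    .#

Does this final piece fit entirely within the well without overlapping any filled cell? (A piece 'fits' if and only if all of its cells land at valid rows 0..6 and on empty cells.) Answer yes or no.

Drop 1: O rot1 at col 0 lands with bottom-row=0; cleared 0 line(s) (total 0); column heights now [2 2 0 0 0 0 0], max=2
Drop 2: T rot0 at col 0 lands with bottom-row=2; cleared 0 line(s) (total 0); column heights now [3 4 3 0 0 0 0], max=4
Drop 3: S rot3 at col 1 lands with bottom-row=3; cleared 0 line(s) (total 0); column heights now [3 6 5 0 0 0 0], max=6
Test piece S rot3 at col 0 (width 2): heights before test = [3 6 5 0 0 0 0]; fits = False

Answer: no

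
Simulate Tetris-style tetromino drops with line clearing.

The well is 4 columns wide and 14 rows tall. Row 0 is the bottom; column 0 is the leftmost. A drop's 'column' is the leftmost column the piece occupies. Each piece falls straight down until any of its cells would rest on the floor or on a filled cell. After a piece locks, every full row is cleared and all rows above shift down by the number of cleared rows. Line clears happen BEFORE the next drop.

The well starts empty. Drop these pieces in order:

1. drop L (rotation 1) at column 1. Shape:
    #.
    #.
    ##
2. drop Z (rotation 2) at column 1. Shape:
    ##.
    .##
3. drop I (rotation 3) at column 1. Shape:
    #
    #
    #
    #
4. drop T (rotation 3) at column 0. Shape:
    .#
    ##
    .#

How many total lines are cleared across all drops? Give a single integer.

Answer: 0

Derivation:
Drop 1: L rot1 at col 1 lands with bottom-row=0; cleared 0 line(s) (total 0); column heights now [0 3 1 0], max=3
Drop 2: Z rot2 at col 1 lands with bottom-row=2; cleared 0 line(s) (total 0); column heights now [0 4 4 3], max=4
Drop 3: I rot3 at col 1 lands with bottom-row=4; cleared 0 line(s) (total 0); column heights now [0 8 4 3], max=8
Drop 4: T rot3 at col 0 lands with bottom-row=8; cleared 0 line(s) (total 0); column heights now [10 11 4 3], max=11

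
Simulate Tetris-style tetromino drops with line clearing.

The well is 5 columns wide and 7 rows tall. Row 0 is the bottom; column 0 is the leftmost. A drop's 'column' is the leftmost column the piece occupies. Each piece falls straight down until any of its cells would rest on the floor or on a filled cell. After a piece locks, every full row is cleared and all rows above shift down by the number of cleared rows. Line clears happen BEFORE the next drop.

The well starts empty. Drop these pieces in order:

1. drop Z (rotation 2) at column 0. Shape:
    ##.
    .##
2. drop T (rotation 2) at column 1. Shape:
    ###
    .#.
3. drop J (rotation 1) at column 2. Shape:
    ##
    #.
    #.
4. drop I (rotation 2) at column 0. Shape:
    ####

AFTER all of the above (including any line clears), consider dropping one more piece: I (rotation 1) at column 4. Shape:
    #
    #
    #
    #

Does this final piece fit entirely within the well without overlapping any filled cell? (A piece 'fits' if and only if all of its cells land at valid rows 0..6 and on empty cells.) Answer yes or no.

Answer: yes

Derivation:
Drop 1: Z rot2 at col 0 lands with bottom-row=0; cleared 0 line(s) (total 0); column heights now [2 2 1 0 0], max=2
Drop 2: T rot2 at col 1 lands with bottom-row=1; cleared 0 line(s) (total 0); column heights now [2 3 3 3 0], max=3
Drop 3: J rot1 at col 2 lands with bottom-row=3; cleared 0 line(s) (total 0); column heights now [2 3 6 6 0], max=6
Drop 4: I rot2 at col 0 lands with bottom-row=6; cleared 0 line(s) (total 0); column heights now [7 7 7 7 0], max=7
Test piece I rot1 at col 4 (width 1): heights before test = [7 7 7 7 0]; fits = True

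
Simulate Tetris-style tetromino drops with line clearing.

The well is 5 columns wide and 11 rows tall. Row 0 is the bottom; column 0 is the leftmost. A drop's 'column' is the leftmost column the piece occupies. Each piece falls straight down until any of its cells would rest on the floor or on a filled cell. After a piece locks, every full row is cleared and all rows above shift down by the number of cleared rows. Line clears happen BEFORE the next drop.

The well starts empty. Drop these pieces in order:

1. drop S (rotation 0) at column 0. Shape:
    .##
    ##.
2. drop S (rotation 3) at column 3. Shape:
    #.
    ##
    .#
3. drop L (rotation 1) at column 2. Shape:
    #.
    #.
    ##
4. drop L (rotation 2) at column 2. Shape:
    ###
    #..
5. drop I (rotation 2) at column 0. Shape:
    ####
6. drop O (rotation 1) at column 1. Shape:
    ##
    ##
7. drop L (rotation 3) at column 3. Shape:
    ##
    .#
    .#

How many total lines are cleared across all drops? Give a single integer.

Drop 1: S rot0 at col 0 lands with bottom-row=0; cleared 0 line(s) (total 0); column heights now [1 2 2 0 0], max=2
Drop 2: S rot3 at col 3 lands with bottom-row=0; cleared 0 line(s) (total 0); column heights now [1 2 2 3 2], max=3
Drop 3: L rot1 at col 2 lands with bottom-row=3; cleared 0 line(s) (total 0); column heights now [1 2 6 4 2], max=6
Drop 4: L rot2 at col 2 lands with bottom-row=6; cleared 0 line(s) (total 0); column heights now [1 2 8 8 8], max=8
Drop 5: I rot2 at col 0 lands with bottom-row=8; cleared 0 line(s) (total 0); column heights now [9 9 9 9 8], max=9
Drop 6: O rot1 at col 1 lands with bottom-row=9; cleared 0 line(s) (total 0); column heights now [9 11 11 9 8], max=11
Drop 7: L rot3 at col 3 lands with bottom-row=8; cleared 1 line(s) (total 1); column heights now [1 10 10 10 10], max=10

Answer: 1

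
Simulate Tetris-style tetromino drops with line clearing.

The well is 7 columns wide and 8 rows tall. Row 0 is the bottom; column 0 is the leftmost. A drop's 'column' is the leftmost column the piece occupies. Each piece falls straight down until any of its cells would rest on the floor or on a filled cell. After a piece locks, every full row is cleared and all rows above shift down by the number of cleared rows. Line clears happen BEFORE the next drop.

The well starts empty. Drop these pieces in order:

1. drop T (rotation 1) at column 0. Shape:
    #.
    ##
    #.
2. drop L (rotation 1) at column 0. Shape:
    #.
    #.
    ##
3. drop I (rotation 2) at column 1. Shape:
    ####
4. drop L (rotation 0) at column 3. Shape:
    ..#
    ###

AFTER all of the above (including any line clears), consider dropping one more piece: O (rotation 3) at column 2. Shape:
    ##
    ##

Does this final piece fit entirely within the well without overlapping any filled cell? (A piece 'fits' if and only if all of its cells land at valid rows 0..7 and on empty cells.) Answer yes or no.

Answer: yes

Derivation:
Drop 1: T rot1 at col 0 lands with bottom-row=0; cleared 0 line(s) (total 0); column heights now [3 2 0 0 0 0 0], max=3
Drop 2: L rot1 at col 0 lands with bottom-row=3; cleared 0 line(s) (total 0); column heights now [6 4 0 0 0 0 0], max=6
Drop 3: I rot2 at col 1 lands with bottom-row=4; cleared 0 line(s) (total 0); column heights now [6 5 5 5 5 0 0], max=6
Drop 4: L rot0 at col 3 lands with bottom-row=5; cleared 0 line(s) (total 0); column heights now [6 5 5 6 6 7 0], max=7
Test piece O rot3 at col 2 (width 2): heights before test = [6 5 5 6 6 7 0]; fits = True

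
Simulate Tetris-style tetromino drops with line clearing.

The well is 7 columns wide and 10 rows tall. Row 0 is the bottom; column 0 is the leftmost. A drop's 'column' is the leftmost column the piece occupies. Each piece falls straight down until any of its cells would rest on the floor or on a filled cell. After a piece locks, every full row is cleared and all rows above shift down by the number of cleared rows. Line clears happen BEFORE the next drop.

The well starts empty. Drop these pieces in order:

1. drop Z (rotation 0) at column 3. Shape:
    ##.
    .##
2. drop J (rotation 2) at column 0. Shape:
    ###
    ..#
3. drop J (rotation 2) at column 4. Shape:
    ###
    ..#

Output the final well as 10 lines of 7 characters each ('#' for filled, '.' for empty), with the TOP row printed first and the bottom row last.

Drop 1: Z rot0 at col 3 lands with bottom-row=0; cleared 0 line(s) (total 0); column heights now [0 0 0 2 2 1 0], max=2
Drop 2: J rot2 at col 0 lands with bottom-row=0; cleared 0 line(s) (total 0); column heights now [2 2 2 2 2 1 0], max=2
Drop 3: J rot2 at col 4 lands with bottom-row=1; cleared 0 line(s) (total 0); column heights now [2 2 2 2 3 3 3], max=3

Answer: .......
.......
.......
.......
.......
.......
.......
....###
#####.#
..#.##.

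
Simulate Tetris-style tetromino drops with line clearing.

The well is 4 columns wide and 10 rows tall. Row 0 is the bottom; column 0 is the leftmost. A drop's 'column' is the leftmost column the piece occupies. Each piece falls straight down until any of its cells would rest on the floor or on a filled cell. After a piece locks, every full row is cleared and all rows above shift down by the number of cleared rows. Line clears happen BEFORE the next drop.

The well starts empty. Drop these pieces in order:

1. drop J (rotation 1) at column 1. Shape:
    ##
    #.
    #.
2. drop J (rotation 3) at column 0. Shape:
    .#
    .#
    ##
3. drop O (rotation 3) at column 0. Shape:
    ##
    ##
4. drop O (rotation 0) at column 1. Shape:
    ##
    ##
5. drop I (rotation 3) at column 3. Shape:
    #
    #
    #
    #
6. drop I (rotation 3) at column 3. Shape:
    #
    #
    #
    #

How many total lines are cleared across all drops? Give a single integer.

Answer: 0

Derivation:
Drop 1: J rot1 at col 1 lands with bottom-row=0; cleared 0 line(s) (total 0); column heights now [0 3 3 0], max=3
Drop 2: J rot3 at col 0 lands with bottom-row=3; cleared 0 line(s) (total 0); column heights now [4 6 3 0], max=6
Drop 3: O rot3 at col 0 lands with bottom-row=6; cleared 0 line(s) (total 0); column heights now [8 8 3 0], max=8
Drop 4: O rot0 at col 1 lands with bottom-row=8; cleared 0 line(s) (total 0); column heights now [8 10 10 0], max=10
Drop 5: I rot3 at col 3 lands with bottom-row=0; cleared 0 line(s) (total 0); column heights now [8 10 10 4], max=10
Drop 6: I rot3 at col 3 lands with bottom-row=4; cleared 0 line(s) (total 0); column heights now [8 10 10 8], max=10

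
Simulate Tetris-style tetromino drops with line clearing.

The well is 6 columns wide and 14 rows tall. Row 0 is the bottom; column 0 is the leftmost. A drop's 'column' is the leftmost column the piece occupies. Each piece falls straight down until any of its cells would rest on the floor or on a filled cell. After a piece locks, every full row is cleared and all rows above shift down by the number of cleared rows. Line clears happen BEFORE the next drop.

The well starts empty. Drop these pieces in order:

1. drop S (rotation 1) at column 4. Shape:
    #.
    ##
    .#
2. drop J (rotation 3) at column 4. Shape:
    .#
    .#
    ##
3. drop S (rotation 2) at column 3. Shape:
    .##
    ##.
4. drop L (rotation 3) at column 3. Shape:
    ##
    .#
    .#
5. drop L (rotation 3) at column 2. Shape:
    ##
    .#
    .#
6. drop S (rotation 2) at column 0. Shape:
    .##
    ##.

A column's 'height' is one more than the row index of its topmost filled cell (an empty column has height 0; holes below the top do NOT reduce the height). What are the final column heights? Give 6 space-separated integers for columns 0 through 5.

Answer: 13 14 14 13 10 7

Derivation:
Drop 1: S rot1 at col 4 lands with bottom-row=0; cleared 0 line(s) (total 0); column heights now [0 0 0 0 3 2], max=3
Drop 2: J rot3 at col 4 lands with bottom-row=3; cleared 0 line(s) (total 0); column heights now [0 0 0 0 4 6], max=6
Drop 3: S rot2 at col 3 lands with bottom-row=5; cleared 0 line(s) (total 0); column heights now [0 0 0 6 7 7], max=7
Drop 4: L rot3 at col 3 lands with bottom-row=7; cleared 0 line(s) (total 0); column heights now [0 0 0 10 10 7], max=10
Drop 5: L rot3 at col 2 lands with bottom-row=10; cleared 0 line(s) (total 0); column heights now [0 0 13 13 10 7], max=13
Drop 6: S rot2 at col 0 lands with bottom-row=12; cleared 0 line(s) (total 0); column heights now [13 14 14 13 10 7], max=14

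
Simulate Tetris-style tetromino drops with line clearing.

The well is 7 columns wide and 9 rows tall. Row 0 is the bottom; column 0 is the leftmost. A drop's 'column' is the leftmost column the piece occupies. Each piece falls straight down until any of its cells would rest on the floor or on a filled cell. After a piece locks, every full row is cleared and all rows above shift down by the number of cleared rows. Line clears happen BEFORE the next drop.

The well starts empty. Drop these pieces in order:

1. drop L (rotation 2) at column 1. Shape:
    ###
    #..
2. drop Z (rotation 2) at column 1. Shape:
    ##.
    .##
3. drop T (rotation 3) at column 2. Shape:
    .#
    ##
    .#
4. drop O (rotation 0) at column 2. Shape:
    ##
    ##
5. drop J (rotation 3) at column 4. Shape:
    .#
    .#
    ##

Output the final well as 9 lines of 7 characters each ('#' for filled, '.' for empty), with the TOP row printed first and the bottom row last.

Answer: .......
..##...
..##...
...#...
..##...
.###...
..##.#.
.###.#.
.#..##.

Derivation:
Drop 1: L rot2 at col 1 lands with bottom-row=0; cleared 0 line(s) (total 0); column heights now [0 2 2 2 0 0 0], max=2
Drop 2: Z rot2 at col 1 lands with bottom-row=2; cleared 0 line(s) (total 0); column heights now [0 4 4 3 0 0 0], max=4
Drop 3: T rot3 at col 2 lands with bottom-row=3; cleared 0 line(s) (total 0); column heights now [0 4 5 6 0 0 0], max=6
Drop 4: O rot0 at col 2 lands with bottom-row=6; cleared 0 line(s) (total 0); column heights now [0 4 8 8 0 0 0], max=8
Drop 5: J rot3 at col 4 lands with bottom-row=0; cleared 0 line(s) (total 0); column heights now [0 4 8 8 1 3 0], max=8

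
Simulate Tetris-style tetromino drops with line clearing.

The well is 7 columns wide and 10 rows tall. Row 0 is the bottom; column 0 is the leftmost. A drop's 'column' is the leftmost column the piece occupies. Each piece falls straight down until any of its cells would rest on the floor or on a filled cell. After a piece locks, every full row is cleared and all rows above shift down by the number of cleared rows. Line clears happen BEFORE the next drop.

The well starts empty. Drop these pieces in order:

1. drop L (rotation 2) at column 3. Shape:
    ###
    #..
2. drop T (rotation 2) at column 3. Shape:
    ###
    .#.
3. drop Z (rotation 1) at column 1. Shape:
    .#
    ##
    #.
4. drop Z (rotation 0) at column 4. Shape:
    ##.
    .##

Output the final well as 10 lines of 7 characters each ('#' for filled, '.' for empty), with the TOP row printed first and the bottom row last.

Drop 1: L rot2 at col 3 lands with bottom-row=0; cleared 0 line(s) (total 0); column heights now [0 0 0 2 2 2 0], max=2
Drop 2: T rot2 at col 3 lands with bottom-row=2; cleared 0 line(s) (total 0); column heights now [0 0 0 4 4 4 0], max=4
Drop 3: Z rot1 at col 1 lands with bottom-row=0; cleared 0 line(s) (total 0); column heights now [0 2 3 4 4 4 0], max=4
Drop 4: Z rot0 at col 4 lands with bottom-row=4; cleared 0 line(s) (total 0); column heights now [0 2 3 4 6 6 5], max=6

Answer: .......
.......
.......
.......
....##.
.....##
...###.
..#.#..
.#####.
.#.#...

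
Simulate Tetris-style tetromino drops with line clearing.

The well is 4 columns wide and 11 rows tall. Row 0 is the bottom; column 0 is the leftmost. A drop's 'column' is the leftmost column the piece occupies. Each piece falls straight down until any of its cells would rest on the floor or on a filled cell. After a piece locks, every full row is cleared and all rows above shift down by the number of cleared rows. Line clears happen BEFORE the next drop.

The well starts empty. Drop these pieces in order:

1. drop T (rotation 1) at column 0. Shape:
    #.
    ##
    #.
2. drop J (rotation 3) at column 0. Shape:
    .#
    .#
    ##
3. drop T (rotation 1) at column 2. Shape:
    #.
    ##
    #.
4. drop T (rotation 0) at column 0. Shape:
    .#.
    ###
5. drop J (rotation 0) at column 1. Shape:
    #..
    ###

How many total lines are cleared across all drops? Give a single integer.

Answer: 1

Derivation:
Drop 1: T rot1 at col 0 lands with bottom-row=0; cleared 0 line(s) (total 0); column heights now [3 2 0 0], max=3
Drop 2: J rot3 at col 0 lands with bottom-row=3; cleared 0 line(s) (total 0); column heights now [4 6 0 0], max=6
Drop 3: T rot1 at col 2 lands with bottom-row=0; cleared 1 line(s) (total 1); column heights now [3 5 2 0], max=5
Drop 4: T rot0 at col 0 lands with bottom-row=5; cleared 0 line(s) (total 1); column heights now [6 7 6 0], max=7
Drop 5: J rot0 at col 1 lands with bottom-row=7; cleared 0 line(s) (total 1); column heights now [6 9 8 8], max=9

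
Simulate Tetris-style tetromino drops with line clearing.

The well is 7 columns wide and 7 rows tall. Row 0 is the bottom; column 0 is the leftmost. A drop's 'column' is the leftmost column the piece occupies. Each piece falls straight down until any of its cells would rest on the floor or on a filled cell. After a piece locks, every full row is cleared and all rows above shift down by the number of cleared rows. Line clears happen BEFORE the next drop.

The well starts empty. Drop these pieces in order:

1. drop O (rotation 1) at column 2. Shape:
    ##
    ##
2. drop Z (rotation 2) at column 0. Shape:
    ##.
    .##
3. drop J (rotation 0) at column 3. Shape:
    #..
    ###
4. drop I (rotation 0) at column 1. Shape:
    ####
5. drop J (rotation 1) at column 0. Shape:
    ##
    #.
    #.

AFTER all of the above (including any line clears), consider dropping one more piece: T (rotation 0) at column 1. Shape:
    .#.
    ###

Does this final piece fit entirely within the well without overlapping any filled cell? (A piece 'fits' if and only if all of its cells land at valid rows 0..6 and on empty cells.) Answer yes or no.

Drop 1: O rot1 at col 2 lands with bottom-row=0; cleared 0 line(s) (total 0); column heights now [0 0 2 2 0 0 0], max=2
Drop 2: Z rot2 at col 0 lands with bottom-row=2; cleared 0 line(s) (total 0); column heights now [4 4 3 2 0 0 0], max=4
Drop 3: J rot0 at col 3 lands with bottom-row=2; cleared 0 line(s) (total 0); column heights now [4 4 3 4 3 3 0], max=4
Drop 4: I rot0 at col 1 lands with bottom-row=4; cleared 0 line(s) (total 0); column heights now [4 5 5 5 5 3 0], max=5
Drop 5: J rot1 at col 0 lands with bottom-row=4; cleared 0 line(s) (total 0); column heights now [7 7 5 5 5 3 0], max=7
Test piece T rot0 at col 1 (width 3): heights before test = [7 7 5 5 5 3 0]; fits = False

Answer: no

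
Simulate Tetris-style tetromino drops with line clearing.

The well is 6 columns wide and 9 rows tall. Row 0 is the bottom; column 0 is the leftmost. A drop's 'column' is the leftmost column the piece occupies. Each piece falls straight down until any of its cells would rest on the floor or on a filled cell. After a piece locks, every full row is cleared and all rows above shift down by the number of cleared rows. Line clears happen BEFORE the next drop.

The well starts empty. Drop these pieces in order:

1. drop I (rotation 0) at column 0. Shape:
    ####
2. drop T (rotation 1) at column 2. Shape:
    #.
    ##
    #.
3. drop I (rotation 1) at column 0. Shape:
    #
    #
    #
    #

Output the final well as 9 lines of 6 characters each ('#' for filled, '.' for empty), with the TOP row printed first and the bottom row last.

Answer: ......
......
......
......
#.....
#.#...
#.##..
#.#...
####..

Derivation:
Drop 1: I rot0 at col 0 lands with bottom-row=0; cleared 0 line(s) (total 0); column heights now [1 1 1 1 0 0], max=1
Drop 2: T rot1 at col 2 lands with bottom-row=1; cleared 0 line(s) (total 0); column heights now [1 1 4 3 0 0], max=4
Drop 3: I rot1 at col 0 lands with bottom-row=1; cleared 0 line(s) (total 0); column heights now [5 1 4 3 0 0], max=5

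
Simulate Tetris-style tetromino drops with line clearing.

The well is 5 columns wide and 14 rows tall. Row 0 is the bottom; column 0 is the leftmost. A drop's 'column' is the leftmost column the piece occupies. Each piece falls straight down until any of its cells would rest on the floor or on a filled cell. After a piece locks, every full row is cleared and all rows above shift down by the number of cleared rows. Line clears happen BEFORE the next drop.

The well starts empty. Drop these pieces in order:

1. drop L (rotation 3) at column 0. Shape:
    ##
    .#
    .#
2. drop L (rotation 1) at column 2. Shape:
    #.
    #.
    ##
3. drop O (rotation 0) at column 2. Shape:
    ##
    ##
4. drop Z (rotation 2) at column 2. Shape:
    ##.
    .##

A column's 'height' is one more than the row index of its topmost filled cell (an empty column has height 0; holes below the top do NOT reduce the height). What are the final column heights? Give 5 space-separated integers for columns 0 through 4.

Answer: 3 3 7 7 6

Derivation:
Drop 1: L rot3 at col 0 lands with bottom-row=0; cleared 0 line(s) (total 0); column heights now [3 3 0 0 0], max=3
Drop 2: L rot1 at col 2 lands with bottom-row=0; cleared 0 line(s) (total 0); column heights now [3 3 3 1 0], max=3
Drop 3: O rot0 at col 2 lands with bottom-row=3; cleared 0 line(s) (total 0); column heights now [3 3 5 5 0], max=5
Drop 4: Z rot2 at col 2 lands with bottom-row=5; cleared 0 line(s) (total 0); column heights now [3 3 7 7 6], max=7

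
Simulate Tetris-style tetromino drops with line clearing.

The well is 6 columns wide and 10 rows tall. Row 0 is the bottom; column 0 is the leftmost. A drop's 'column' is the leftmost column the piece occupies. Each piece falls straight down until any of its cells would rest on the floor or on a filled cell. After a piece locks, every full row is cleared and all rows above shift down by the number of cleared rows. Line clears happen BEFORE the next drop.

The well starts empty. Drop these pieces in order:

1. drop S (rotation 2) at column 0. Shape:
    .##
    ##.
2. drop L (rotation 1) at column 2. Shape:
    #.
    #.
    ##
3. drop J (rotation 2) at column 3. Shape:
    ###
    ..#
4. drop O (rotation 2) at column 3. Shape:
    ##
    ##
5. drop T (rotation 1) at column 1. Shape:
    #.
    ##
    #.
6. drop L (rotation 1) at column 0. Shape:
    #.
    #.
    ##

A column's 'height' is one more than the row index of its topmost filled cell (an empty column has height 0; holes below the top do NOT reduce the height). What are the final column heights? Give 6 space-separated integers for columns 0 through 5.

Answer: 10 8 6 6 6 4

Derivation:
Drop 1: S rot2 at col 0 lands with bottom-row=0; cleared 0 line(s) (total 0); column heights now [1 2 2 0 0 0], max=2
Drop 2: L rot1 at col 2 lands with bottom-row=2; cleared 0 line(s) (total 0); column heights now [1 2 5 3 0 0], max=5
Drop 3: J rot2 at col 3 lands with bottom-row=2; cleared 0 line(s) (total 0); column heights now [1 2 5 4 4 4], max=5
Drop 4: O rot2 at col 3 lands with bottom-row=4; cleared 0 line(s) (total 0); column heights now [1 2 5 6 6 4], max=6
Drop 5: T rot1 at col 1 lands with bottom-row=4; cleared 0 line(s) (total 0); column heights now [1 7 6 6 6 4], max=7
Drop 6: L rot1 at col 0 lands with bottom-row=7; cleared 0 line(s) (total 0); column heights now [10 8 6 6 6 4], max=10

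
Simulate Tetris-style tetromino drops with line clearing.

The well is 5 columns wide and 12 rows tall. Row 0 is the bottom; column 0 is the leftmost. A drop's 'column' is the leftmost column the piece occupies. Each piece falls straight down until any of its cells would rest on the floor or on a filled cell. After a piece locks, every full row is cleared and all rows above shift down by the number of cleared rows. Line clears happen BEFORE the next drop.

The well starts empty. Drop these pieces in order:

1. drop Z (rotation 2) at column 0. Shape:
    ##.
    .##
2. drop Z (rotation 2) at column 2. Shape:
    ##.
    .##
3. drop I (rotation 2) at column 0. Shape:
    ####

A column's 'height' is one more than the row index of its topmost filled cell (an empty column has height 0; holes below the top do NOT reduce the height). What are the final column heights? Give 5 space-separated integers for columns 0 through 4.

Answer: 3 3 3 3 1

Derivation:
Drop 1: Z rot2 at col 0 lands with bottom-row=0; cleared 0 line(s) (total 0); column heights now [2 2 1 0 0], max=2
Drop 2: Z rot2 at col 2 lands with bottom-row=0; cleared 0 line(s) (total 0); column heights now [2 2 2 2 1], max=2
Drop 3: I rot2 at col 0 lands with bottom-row=2; cleared 0 line(s) (total 0); column heights now [3 3 3 3 1], max=3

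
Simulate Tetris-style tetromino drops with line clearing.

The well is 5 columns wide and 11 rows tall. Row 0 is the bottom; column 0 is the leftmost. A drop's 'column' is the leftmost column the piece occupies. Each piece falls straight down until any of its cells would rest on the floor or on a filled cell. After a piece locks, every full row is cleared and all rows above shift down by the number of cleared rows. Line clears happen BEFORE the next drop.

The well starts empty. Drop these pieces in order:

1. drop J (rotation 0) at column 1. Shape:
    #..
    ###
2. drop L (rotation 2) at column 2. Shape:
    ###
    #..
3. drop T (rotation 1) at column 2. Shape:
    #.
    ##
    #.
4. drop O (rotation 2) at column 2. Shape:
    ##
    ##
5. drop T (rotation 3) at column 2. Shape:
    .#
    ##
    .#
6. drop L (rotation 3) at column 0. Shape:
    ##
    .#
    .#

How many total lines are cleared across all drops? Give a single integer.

Drop 1: J rot0 at col 1 lands with bottom-row=0; cleared 0 line(s) (total 0); column heights now [0 2 1 1 0], max=2
Drop 2: L rot2 at col 2 lands with bottom-row=1; cleared 0 line(s) (total 0); column heights now [0 2 3 3 3], max=3
Drop 3: T rot1 at col 2 lands with bottom-row=3; cleared 0 line(s) (total 0); column heights now [0 2 6 5 3], max=6
Drop 4: O rot2 at col 2 lands with bottom-row=6; cleared 0 line(s) (total 0); column heights now [0 2 8 8 3], max=8
Drop 5: T rot3 at col 2 lands with bottom-row=8; cleared 0 line(s) (total 0); column heights now [0 2 10 11 3], max=11
Drop 6: L rot3 at col 0 lands with bottom-row=2; cleared 0 line(s) (total 0); column heights now [5 5 10 11 3], max=11

Answer: 0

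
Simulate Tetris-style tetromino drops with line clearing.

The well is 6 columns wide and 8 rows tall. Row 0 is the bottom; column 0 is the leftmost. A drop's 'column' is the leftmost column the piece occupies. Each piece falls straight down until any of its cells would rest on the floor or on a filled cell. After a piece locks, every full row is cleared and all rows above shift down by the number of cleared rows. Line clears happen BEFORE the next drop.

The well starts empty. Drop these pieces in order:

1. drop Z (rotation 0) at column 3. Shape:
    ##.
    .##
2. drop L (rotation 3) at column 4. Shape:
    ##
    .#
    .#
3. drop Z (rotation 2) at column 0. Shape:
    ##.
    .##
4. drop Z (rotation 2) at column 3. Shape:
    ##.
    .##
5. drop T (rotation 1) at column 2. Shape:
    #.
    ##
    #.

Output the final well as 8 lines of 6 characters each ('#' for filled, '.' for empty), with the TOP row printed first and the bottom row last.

Drop 1: Z rot0 at col 3 lands with bottom-row=0; cleared 0 line(s) (total 0); column heights now [0 0 0 2 2 1], max=2
Drop 2: L rot3 at col 4 lands with bottom-row=1; cleared 0 line(s) (total 0); column heights now [0 0 0 2 4 4], max=4
Drop 3: Z rot2 at col 0 lands with bottom-row=0; cleared 0 line(s) (total 0); column heights now [2 2 1 2 4 4], max=4
Drop 4: Z rot2 at col 3 lands with bottom-row=4; cleared 0 line(s) (total 0); column heights now [2 2 1 6 6 5], max=6
Drop 5: T rot1 at col 2 lands with bottom-row=5; cleared 0 line(s) (total 0); column heights now [2 2 8 7 6 5], max=8

Answer: ..#...
..##..
..###.
....##
....##
.....#
##.###
.##.##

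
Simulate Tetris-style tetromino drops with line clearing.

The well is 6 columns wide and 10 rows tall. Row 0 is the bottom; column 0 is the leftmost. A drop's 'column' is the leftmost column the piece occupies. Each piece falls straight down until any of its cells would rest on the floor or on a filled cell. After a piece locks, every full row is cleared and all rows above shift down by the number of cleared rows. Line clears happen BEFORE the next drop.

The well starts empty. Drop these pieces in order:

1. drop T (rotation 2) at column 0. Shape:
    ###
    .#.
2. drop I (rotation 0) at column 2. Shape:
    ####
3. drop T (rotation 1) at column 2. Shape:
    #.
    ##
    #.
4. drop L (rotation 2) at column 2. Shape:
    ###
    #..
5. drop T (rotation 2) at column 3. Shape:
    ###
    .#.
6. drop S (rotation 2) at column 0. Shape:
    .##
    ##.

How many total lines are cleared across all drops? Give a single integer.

Drop 1: T rot2 at col 0 lands with bottom-row=0; cleared 0 line(s) (total 0); column heights now [2 2 2 0 0 0], max=2
Drop 2: I rot0 at col 2 lands with bottom-row=2; cleared 0 line(s) (total 0); column heights now [2 2 3 3 3 3], max=3
Drop 3: T rot1 at col 2 lands with bottom-row=3; cleared 0 line(s) (total 0); column heights now [2 2 6 5 3 3], max=6
Drop 4: L rot2 at col 2 lands with bottom-row=6; cleared 0 line(s) (total 0); column heights now [2 2 8 8 8 3], max=8
Drop 5: T rot2 at col 3 lands with bottom-row=8; cleared 0 line(s) (total 0); column heights now [2 2 8 10 10 10], max=10
Drop 6: S rot2 at col 0 lands with bottom-row=7; cleared 0 line(s) (total 0); column heights now [8 9 9 10 10 10], max=10

Answer: 0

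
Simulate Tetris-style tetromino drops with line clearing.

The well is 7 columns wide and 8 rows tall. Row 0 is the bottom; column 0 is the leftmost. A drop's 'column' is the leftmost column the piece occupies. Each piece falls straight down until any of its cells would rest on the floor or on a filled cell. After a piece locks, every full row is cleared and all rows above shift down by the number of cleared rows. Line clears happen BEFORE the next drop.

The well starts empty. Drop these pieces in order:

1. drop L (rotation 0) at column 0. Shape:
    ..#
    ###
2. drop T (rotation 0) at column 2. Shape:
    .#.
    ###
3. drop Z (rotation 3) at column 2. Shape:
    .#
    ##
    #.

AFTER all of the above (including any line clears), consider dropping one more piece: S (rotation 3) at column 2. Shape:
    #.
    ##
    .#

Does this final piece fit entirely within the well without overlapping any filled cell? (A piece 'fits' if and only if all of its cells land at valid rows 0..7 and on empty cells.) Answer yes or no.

Answer: no

Derivation:
Drop 1: L rot0 at col 0 lands with bottom-row=0; cleared 0 line(s) (total 0); column heights now [1 1 2 0 0 0 0], max=2
Drop 2: T rot0 at col 2 lands with bottom-row=2; cleared 0 line(s) (total 0); column heights now [1 1 3 4 3 0 0], max=4
Drop 3: Z rot3 at col 2 lands with bottom-row=3; cleared 0 line(s) (total 0); column heights now [1 1 5 6 3 0 0], max=6
Test piece S rot3 at col 2 (width 2): heights before test = [1 1 5 6 3 0 0]; fits = False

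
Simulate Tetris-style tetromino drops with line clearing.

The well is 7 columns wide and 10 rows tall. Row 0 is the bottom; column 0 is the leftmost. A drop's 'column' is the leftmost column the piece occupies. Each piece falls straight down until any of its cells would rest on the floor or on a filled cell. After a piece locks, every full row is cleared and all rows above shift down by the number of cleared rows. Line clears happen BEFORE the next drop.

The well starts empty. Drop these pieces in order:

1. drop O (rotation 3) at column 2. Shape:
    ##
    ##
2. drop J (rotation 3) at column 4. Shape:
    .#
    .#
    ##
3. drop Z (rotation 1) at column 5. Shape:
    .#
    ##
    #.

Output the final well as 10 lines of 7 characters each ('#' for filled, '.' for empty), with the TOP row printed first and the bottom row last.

Answer: .......
.......
.......
.......
......#
.....##
.....#.
.....#.
..##.#.
..####.

Derivation:
Drop 1: O rot3 at col 2 lands with bottom-row=0; cleared 0 line(s) (total 0); column heights now [0 0 2 2 0 0 0], max=2
Drop 2: J rot3 at col 4 lands with bottom-row=0; cleared 0 line(s) (total 0); column heights now [0 0 2 2 1 3 0], max=3
Drop 3: Z rot1 at col 5 lands with bottom-row=3; cleared 0 line(s) (total 0); column heights now [0 0 2 2 1 5 6], max=6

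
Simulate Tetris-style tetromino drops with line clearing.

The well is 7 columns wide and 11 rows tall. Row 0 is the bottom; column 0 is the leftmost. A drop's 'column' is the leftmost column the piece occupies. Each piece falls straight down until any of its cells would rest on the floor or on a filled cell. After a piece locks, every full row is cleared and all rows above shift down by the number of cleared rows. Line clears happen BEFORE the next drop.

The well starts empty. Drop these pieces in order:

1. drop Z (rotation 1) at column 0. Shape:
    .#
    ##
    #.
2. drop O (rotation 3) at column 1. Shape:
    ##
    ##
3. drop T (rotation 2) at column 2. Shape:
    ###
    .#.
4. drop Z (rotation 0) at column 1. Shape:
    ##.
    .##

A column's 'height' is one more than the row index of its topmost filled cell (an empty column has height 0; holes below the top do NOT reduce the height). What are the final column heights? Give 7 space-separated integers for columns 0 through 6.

Drop 1: Z rot1 at col 0 lands with bottom-row=0; cleared 0 line(s) (total 0); column heights now [2 3 0 0 0 0 0], max=3
Drop 2: O rot3 at col 1 lands with bottom-row=3; cleared 0 line(s) (total 0); column heights now [2 5 5 0 0 0 0], max=5
Drop 3: T rot2 at col 2 lands with bottom-row=4; cleared 0 line(s) (total 0); column heights now [2 5 6 6 6 0 0], max=6
Drop 4: Z rot0 at col 1 lands with bottom-row=6; cleared 0 line(s) (total 0); column heights now [2 8 8 7 6 0 0], max=8

Answer: 2 8 8 7 6 0 0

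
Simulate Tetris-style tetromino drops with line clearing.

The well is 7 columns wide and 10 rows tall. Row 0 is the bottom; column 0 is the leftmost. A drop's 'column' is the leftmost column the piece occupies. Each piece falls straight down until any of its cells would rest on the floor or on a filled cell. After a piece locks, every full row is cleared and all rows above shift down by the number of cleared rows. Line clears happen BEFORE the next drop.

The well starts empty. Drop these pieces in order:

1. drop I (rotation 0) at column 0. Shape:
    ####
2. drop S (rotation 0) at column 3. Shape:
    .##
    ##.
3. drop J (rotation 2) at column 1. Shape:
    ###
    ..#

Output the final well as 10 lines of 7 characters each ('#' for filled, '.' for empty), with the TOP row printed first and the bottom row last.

Answer: .......
.......
.......
.......
.......
.......
.###...
...###.
...##..
####...

Derivation:
Drop 1: I rot0 at col 0 lands with bottom-row=0; cleared 0 line(s) (total 0); column heights now [1 1 1 1 0 0 0], max=1
Drop 2: S rot0 at col 3 lands with bottom-row=1; cleared 0 line(s) (total 0); column heights now [1 1 1 2 3 3 0], max=3
Drop 3: J rot2 at col 1 lands with bottom-row=2; cleared 0 line(s) (total 0); column heights now [1 4 4 4 3 3 0], max=4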